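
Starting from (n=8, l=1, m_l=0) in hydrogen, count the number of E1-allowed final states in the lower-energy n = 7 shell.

E1 requires Δl = ±1, so l_f ∈ {0, 2}; with 0 ≤ l_f ≤ n_f−1 = 6, the allowed l_f values are {0, 2}.
For l_f = 0: m_f ∈ {m_i−1, m_i, m_i+1} ∩ [−0, 0] = {0} → 1 state.
For l_f = 2: m_f ∈ {m_i−1, m_i, m_i+1} ∩ [−2, 2] = {-1, 0, 1} → 3 states.
Total: 4.

4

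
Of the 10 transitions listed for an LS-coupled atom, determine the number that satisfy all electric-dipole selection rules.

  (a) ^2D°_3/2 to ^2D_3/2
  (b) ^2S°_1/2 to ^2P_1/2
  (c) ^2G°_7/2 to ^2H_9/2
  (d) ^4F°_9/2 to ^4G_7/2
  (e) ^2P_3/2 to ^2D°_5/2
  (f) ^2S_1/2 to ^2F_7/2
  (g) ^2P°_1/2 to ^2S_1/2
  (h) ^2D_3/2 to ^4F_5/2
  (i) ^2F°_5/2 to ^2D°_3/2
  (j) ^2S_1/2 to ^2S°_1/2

(a) allowed
(b) allowed
(c) allowed
(d) allowed
(e) allowed
(f) forbidden (parity, ΔL, ΔJ fail)
(g) allowed
(h) forbidden (parity, ΔS fail)
(i) forbidden (parity fails)
(j) forbidden (ΔL fails)
Total allowed: 6 of 10.

6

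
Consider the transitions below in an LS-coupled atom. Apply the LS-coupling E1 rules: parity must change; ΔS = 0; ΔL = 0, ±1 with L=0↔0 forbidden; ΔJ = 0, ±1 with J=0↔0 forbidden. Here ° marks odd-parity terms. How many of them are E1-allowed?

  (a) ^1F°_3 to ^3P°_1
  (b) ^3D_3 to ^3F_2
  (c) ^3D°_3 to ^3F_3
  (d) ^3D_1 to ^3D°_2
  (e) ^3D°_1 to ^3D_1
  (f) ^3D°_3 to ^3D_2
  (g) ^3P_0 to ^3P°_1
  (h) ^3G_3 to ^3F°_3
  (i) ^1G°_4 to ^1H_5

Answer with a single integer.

(a) forbidden (parity, ΔS, ΔL, ΔJ fail)
(b) forbidden (parity fails)
(c) allowed
(d) allowed
(e) allowed
(f) allowed
(g) allowed
(h) allowed
(i) allowed
Total allowed: 7 of 9.

7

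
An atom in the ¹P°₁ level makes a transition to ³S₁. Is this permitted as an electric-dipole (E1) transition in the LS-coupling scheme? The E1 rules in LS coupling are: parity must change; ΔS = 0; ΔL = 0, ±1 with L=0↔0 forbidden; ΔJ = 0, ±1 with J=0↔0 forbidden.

Initial level: S=0, L=1, J=1, parity odd. Final level: S=1, L=0, J=1, parity even.
Parity must change: odd → even — ✓.
ΔS = 0: S: 0 → 1 — ✗.
ΔJ = 0, ±1 (not J=0↔0): J: 1 → 1, ΔJ = +0 — ✓.
ΔL = 0, ±1 (not L=0↔0): L: 1 → 0, ΔL = -1 — ✓.
Rule(s) violated: ΔS.

forbidden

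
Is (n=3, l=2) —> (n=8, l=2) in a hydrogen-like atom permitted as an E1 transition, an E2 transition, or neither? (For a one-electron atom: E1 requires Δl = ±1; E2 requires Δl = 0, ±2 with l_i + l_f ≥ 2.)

E2

Δl = 2 − 2 = +0; l_i + l_f = 4.
E1 (Δl = ±1): not satisfied.
E2 (Δl = 0,±2, l_i+l_f ≥ 2): satisfied.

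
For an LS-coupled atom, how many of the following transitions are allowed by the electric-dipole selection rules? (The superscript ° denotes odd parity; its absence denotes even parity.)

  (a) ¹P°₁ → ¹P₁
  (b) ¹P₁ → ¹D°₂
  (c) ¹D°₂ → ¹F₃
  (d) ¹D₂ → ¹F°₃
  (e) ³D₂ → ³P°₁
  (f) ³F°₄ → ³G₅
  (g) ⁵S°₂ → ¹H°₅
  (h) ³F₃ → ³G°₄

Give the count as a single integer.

7

(a) allowed
(b) allowed
(c) allowed
(d) allowed
(e) allowed
(f) allowed
(g) forbidden (parity, ΔS, ΔL, ΔJ fail)
(h) allowed
Total allowed: 7 of 8.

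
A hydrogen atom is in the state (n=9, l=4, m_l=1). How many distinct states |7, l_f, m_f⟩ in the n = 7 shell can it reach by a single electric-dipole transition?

E1 requires Δl = ±1, so l_f ∈ {3, 5}; with 0 ≤ l_f ≤ n_f−1 = 6, the allowed l_f values are {3, 5}.
For l_f = 3: m_f ∈ {m_i−1, m_i, m_i+1} ∩ [−3, 3] = {0, 1, 2} → 3 states.
For l_f = 5: m_f ∈ {m_i−1, m_i, m_i+1} ∩ [−5, 5] = {0, 1, 2} → 3 states.
Total: 6.

6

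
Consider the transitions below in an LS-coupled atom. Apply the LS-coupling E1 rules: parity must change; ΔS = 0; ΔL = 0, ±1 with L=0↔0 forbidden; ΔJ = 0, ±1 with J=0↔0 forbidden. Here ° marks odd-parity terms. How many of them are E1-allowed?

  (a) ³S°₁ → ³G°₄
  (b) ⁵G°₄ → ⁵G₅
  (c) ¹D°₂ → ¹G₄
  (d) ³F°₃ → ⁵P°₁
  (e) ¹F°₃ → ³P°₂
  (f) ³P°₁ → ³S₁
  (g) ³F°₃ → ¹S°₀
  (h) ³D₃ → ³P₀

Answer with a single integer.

(a) forbidden (parity, ΔL, ΔJ fail)
(b) allowed
(c) forbidden (ΔL, ΔJ fail)
(d) forbidden (parity, ΔS, ΔL, ΔJ fail)
(e) forbidden (parity, ΔS, ΔL fail)
(f) allowed
(g) forbidden (parity, ΔS, ΔL, ΔJ fail)
(h) forbidden (parity, ΔJ fail)
Total allowed: 2 of 8.

2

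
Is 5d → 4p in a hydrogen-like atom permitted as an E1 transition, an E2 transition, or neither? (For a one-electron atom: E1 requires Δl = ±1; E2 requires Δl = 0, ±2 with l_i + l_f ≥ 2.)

E1

Δl = 1 − 2 = -1; l_i + l_f = 3.
E1 (Δl = ±1): satisfied.
E2 (Δl = 0,±2, l_i+l_f ≥ 2): not satisfied.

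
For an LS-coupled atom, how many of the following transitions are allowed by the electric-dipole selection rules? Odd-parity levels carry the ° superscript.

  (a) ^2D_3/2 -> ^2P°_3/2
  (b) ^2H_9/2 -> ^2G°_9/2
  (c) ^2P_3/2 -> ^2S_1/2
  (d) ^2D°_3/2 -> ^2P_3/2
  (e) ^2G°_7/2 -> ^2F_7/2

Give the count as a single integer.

(a) allowed
(b) allowed
(c) forbidden (parity fails)
(d) allowed
(e) allowed
Total allowed: 4 of 5.

4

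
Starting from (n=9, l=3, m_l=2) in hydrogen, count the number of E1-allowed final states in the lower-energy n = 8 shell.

E1 requires Δl = ±1, so l_f ∈ {2, 4}; with 0 ≤ l_f ≤ n_f−1 = 7, the allowed l_f values are {2, 4}.
For l_f = 2: m_f ∈ {m_i−1, m_i, m_i+1} ∩ [−2, 2] = {1, 2} → 2 states.
For l_f = 4: m_f ∈ {m_i−1, m_i, m_i+1} ∩ [−4, 4] = {1, 2, 3} → 3 states.
Total: 5.

5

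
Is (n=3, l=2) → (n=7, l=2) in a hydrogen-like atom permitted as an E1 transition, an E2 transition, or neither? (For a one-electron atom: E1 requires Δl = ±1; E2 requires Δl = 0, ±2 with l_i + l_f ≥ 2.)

Δl = 2 − 2 = +0; l_i + l_f = 4.
E1 (Δl = ±1): not satisfied.
E2 (Δl = 0,±2, l_i+l_f ≥ 2): satisfied.

E2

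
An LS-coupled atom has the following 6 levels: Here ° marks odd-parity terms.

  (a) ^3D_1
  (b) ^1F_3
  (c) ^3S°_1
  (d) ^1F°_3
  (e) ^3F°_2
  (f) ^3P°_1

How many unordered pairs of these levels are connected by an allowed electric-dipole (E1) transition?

(a)–(b): forbidden (parity, ΔS, ΔJ).
(a)–(c): forbidden (ΔL).
(a)–(d): forbidden (ΔS, ΔJ).
(a)–(e): allowed.
(a)–(f): allowed.
(b)–(c): forbidden (ΔS, ΔL, ΔJ).
(b)–(d): allowed.
(b)–(e): forbidden (ΔS).
(b)–(f): forbidden (ΔS, ΔL, ΔJ).
(c)–(d): forbidden (parity, ΔS, ΔL, ΔJ).
(c)–(e): forbidden (parity, ΔL).
(c)–(f): forbidden (parity).
(d)–(e): forbidden (parity, ΔS).
(d)–(f): forbidden (parity, ΔS, ΔL, ΔJ).
(e)–(f): forbidden (parity, ΔL).
Allowed pairs: 3 of 15.

3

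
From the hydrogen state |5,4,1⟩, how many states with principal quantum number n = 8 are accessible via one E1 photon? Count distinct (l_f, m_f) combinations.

6

E1 requires Δl = ±1, so l_f ∈ {3, 5}; with 0 ≤ l_f ≤ n_f−1 = 7, the allowed l_f values are {3, 5}.
For l_f = 3: m_f ∈ {m_i−1, m_i, m_i+1} ∩ [−3, 3] = {0, 1, 2} → 3 states.
For l_f = 5: m_f ∈ {m_i−1, m_i, m_i+1} ∩ [−5, 5] = {0, 1, 2} → 3 states.
Total: 6.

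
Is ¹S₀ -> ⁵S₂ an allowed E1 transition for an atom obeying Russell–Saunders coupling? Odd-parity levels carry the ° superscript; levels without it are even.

forbidden

Reading off the term symbols: S 0→2, L 0→0, J 0→2, parity even→even.
Parity must change: even → even — ✗.
ΔS = 0: S: 0 → 2 — ✗.
ΔL = 0, ±1 (not L=0↔0): L: 0 → 0, ΔL = +0 — ✗.
ΔJ = 0, ±1 (not J=0↔0): J: 0 → 2, ΔJ = +2 — ✗.
Rule(s) violated: parity, ΔS, ΔL, ΔJ.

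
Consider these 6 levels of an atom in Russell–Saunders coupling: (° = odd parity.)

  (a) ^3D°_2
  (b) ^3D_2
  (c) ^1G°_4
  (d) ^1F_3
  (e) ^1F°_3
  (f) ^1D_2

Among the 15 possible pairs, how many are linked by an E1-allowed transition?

4

(a)–(b): allowed.
(a)–(c): forbidden (parity, ΔS, ΔL, ΔJ).
(a)–(d): forbidden (ΔS).
(a)–(e): forbidden (parity, ΔS).
(a)–(f): forbidden (ΔS).
(b)–(c): forbidden (ΔS, ΔL, ΔJ).
(b)–(d): forbidden (parity, ΔS).
(b)–(e): forbidden (ΔS).
(b)–(f): forbidden (parity, ΔS).
(c)–(d): allowed.
(c)–(e): forbidden (parity).
(c)–(f): forbidden (ΔL, ΔJ).
(d)–(e): allowed.
(d)–(f): forbidden (parity).
(e)–(f): allowed.
Allowed pairs: 4 of 15.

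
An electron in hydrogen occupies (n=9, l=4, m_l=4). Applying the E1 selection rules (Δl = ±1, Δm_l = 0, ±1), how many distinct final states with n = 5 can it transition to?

E1 requires Δl = ±1, so l_f ∈ {3, 5}; with 0 ≤ l_f ≤ n_f−1 = 4, the allowed l_f values are {3}.
For l_f = 3: m_f ∈ {m_i−1, m_i, m_i+1} ∩ [−3, 3] = {3} → 1 state.
Total: 1.

1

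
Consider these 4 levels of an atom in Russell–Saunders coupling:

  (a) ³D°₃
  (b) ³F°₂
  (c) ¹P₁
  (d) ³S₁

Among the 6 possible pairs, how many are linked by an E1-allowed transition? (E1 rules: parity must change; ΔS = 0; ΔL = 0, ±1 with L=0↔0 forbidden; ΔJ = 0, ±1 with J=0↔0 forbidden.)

(a)–(b): forbidden (parity).
(a)–(c): forbidden (ΔS, ΔJ).
(a)–(d): forbidden (ΔL, ΔJ).
(b)–(c): forbidden (ΔS, ΔL).
(b)–(d): forbidden (ΔL).
(c)–(d): forbidden (parity, ΔS).
Allowed pairs: 0 of 6.

0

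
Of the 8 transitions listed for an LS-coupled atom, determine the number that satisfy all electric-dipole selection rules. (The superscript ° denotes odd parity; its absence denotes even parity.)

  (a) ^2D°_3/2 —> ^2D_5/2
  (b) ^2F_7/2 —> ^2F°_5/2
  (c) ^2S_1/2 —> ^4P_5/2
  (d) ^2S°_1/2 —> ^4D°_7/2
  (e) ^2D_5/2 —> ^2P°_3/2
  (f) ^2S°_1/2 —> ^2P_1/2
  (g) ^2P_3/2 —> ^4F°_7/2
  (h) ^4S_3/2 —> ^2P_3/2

4

(a) allowed
(b) allowed
(c) forbidden (parity, ΔS, ΔJ fail)
(d) forbidden (parity, ΔS, ΔL, ΔJ fail)
(e) allowed
(f) allowed
(g) forbidden (ΔS, ΔL, ΔJ fail)
(h) forbidden (parity, ΔS fail)
Total allowed: 4 of 8.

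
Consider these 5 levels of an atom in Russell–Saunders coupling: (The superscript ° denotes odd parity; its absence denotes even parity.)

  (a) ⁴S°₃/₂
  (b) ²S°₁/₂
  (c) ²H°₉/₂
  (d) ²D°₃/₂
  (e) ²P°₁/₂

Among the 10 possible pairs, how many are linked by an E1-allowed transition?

(a)–(b): forbidden (parity, ΔS, ΔL).
(a)–(c): forbidden (parity, ΔS, ΔL, ΔJ).
(a)–(d): forbidden (parity, ΔS, ΔL).
(a)–(e): forbidden (parity, ΔS).
(b)–(c): forbidden (parity, ΔL, ΔJ).
(b)–(d): forbidden (parity, ΔL).
(b)–(e): forbidden (parity).
(c)–(d): forbidden (parity, ΔL, ΔJ).
(c)–(e): forbidden (parity, ΔL, ΔJ).
(d)–(e): forbidden (parity).
Allowed pairs: 0 of 10.

0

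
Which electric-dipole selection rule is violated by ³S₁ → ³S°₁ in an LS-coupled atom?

the L=0 ↔ L=0 exclusion

Parity must change: even → odd — satisfied.
ΔS = 0: S: 1 → 1 — satisfied.
ΔL = 0, ±1 (not L=0↔0): L: 0 → 0, ΔL = +0 — violated.
ΔJ = 0, ±1 (not J=0↔0): J: 1 → 1, ΔJ = +0 — satisfied.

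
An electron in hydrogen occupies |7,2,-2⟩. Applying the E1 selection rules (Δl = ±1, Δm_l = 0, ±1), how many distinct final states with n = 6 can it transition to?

4

E1 requires Δl = ±1, so l_f ∈ {1, 3}; with 0 ≤ l_f ≤ n_f−1 = 5, the allowed l_f values are {1, 3}.
For l_f = 1: m_f ∈ {m_i−1, m_i, m_i+1} ∩ [−1, 1] = {-1} → 1 state.
For l_f = 3: m_f ∈ {m_i−1, m_i, m_i+1} ∩ [−3, 3] = {-3, -2, -1} → 3 states.
Total: 4.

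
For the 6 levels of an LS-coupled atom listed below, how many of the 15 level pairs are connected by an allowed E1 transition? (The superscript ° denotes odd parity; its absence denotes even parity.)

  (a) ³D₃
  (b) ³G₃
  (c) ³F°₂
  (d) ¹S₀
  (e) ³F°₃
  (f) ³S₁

(a)–(b): forbidden (parity, ΔL).
(a)–(c): allowed.
(a)–(d): forbidden (parity, ΔS, ΔL, ΔJ).
(a)–(e): allowed.
(a)–(f): forbidden (parity, ΔL, ΔJ).
(b)–(c): allowed.
(b)–(d): forbidden (parity, ΔS, ΔL, ΔJ).
(b)–(e): allowed.
(b)–(f): forbidden (parity, ΔL, ΔJ).
(c)–(d): forbidden (ΔS, ΔL, ΔJ).
(c)–(e): forbidden (parity).
(c)–(f): forbidden (ΔL).
(d)–(e): forbidden (ΔS, ΔL, ΔJ).
(d)–(f): forbidden (parity, ΔS, ΔL).
(e)–(f): forbidden (ΔL, ΔJ).
Allowed pairs: 4 of 15.

4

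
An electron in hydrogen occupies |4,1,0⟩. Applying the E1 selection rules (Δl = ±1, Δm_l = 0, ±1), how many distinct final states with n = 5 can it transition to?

4

E1 requires Δl = ±1, so l_f ∈ {0, 2}; with 0 ≤ l_f ≤ n_f−1 = 4, the allowed l_f values are {0, 2}.
For l_f = 0: m_f ∈ {m_i−1, m_i, m_i+1} ∩ [−0, 0] = {0} → 1 state.
For l_f = 2: m_f ∈ {m_i−1, m_i, m_i+1} ∩ [−2, 2] = {-1, 0, 1} → 3 states.
Total: 4.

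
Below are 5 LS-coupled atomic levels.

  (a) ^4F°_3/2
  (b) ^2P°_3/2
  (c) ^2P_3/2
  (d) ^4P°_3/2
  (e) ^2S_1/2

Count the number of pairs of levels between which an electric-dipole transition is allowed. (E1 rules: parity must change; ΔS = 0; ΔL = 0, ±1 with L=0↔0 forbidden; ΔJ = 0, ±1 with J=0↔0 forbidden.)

2

(a)–(b): forbidden (parity, ΔS, ΔL).
(a)–(c): forbidden (ΔS, ΔL).
(a)–(d): forbidden (parity, ΔL).
(a)–(e): forbidden (ΔS, ΔL).
(b)–(c): allowed.
(b)–(d): forbidden (parity, ΔS).
(b)–(e): allowed.
(c)–(d): forbidden (ΔS).
(c)–(e): forbidden (parity).
(d)–(e): forbidden (ΔS).
Allowed pairs: 2 of 10.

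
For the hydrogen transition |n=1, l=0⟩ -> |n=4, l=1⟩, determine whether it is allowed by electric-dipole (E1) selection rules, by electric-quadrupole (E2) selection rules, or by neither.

Δl = 1 − 0 = +1; l_i + l_f = 1.
E1 (Δl = ±1): satisfied.
E2 (Δl = 0,±2, l_i+l_f ≥ 2): not satisfied.

E1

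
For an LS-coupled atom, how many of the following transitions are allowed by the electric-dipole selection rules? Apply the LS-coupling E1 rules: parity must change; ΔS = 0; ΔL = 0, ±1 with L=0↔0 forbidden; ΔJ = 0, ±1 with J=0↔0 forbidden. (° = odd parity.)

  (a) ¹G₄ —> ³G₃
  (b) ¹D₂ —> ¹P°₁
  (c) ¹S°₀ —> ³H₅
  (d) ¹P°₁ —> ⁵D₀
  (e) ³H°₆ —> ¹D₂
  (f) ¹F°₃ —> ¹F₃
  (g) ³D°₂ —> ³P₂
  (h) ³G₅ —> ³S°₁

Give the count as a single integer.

(a) forbidden (parity, ΔS fail)
(b) allowed
(c) forbidden (ΔS, ΔL, ΔJ fail)
(d) forbidden (ΔS fails)
(e) forbidden (ΔS, ΔL, ΔJ fail)
(f) allowed
(g) allowed
(h) forbidden (ΔL, ΔJ fail)
Total allowed: 3 of 8.

3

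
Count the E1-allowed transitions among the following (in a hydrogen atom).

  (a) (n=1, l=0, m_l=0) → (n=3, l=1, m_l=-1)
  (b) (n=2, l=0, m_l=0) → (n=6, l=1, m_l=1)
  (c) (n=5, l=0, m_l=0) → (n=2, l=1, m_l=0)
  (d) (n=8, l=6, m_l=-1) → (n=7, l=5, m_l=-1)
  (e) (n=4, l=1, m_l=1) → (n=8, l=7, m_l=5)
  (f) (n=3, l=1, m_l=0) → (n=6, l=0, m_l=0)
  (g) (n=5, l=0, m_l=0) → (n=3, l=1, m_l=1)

6

(a) allowed
(b) allowed
(c) allowed
(d) allowed
(e) forbidden — Δl = +6 (E1 requires Δl = ±1); Δm_l = +4 (E1 requires Δm_l = 0, ±1)
(f) allowed
(g) allowed
Total allowed: 6 of 7.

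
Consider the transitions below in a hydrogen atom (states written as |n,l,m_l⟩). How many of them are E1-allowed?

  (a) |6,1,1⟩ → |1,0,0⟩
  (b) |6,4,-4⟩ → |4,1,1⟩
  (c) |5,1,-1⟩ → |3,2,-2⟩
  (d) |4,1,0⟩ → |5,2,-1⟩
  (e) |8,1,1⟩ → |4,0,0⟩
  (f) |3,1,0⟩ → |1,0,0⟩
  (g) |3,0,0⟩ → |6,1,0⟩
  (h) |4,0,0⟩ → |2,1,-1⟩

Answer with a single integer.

7

(a) allowed
(b) forbidden — Δl = -3 (E1 requires Δl = ±1); Δm_l = +5 (E1 requires Δm_l = 0, ±1)
(c) allowed
(d) allowed
(e) allowed
(f) allowed
(g) allowed
(h) allowed
Total allowed: 7 of 8.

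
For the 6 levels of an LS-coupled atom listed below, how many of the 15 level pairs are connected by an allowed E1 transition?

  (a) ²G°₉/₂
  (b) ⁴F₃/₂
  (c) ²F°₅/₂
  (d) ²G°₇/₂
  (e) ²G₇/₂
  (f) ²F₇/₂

(a)–(b): forbidden (ΔS, ΔJ).
(a)–(c): forbidden (parity, ΔJ).
(a)–(d): forbidden (parity).
(a)–(e): allowed.
(a)–(f): allowed.
(b)–(c): forbidden (ΔS).
(b)–(d): forbidden (ΔS, ΔJ).
(b)–(e): forbidden (parity, ΔS, ΔJ).
(b)–(f): forbidden (parity, ΔS, ΔJ).
(c)–(d): forbidden (parity).
(c)–(e): allowed.
(c)–(f): allowed.
(d)–(e): allowed.
(d)–(f): allowed.
(e)–(f): forbidden (parity).
Allowed pairs: 6 of 15.

6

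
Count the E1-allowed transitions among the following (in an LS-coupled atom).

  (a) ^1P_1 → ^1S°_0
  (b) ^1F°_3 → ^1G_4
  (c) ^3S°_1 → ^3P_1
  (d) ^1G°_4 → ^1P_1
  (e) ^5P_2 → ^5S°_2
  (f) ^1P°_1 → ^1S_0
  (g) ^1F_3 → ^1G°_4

6

(a) allowed
(b) allowed
(c) allowed
(d) forbidden (ΔL, ΔJ fail)
(e) allowed
(f) allowed
(g) allowed
Total allowed: 6 of 7.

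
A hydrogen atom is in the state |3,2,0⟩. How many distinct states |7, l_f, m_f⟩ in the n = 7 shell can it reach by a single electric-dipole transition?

E1 requires Δl = ±1, so l_f ∈ {1, 3}; with 0 ≤ l_f ≤ n_f−1 = 6, the allowed l_f values are {1, 3}.
For l_f = 1: m_f ∈ {m_i−1, m_i, m_i+1} ∩ [−1, 1] = {-1, 0, 1} → 3 states.
For l_f = 3: m_f ∈ {m_i−1, m_i, m_i+1} ∩ [−3, 3] = {-1, 0, 1} → 3 states.
Total: 6.

6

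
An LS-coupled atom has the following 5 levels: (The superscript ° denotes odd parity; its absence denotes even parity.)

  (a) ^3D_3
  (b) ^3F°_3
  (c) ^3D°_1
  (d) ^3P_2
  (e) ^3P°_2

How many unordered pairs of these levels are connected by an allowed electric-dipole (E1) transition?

4

(a)–(b): allowed.
(a)–(c): forbidden (ΔJ).
(a)–(d): forbidden (parity).
(a)–(e): allowed.
(b)–(c): forbidden (parity, ΔJ).
(b)–(d): forbidden (ΔL).
(b)–(e): forbidden (parity, ΔL).
(c)–(d): allowed.
(c)–(e): forbidden (parity).
(d)–(e): allowed.
Allowed pairs: 4 of 10.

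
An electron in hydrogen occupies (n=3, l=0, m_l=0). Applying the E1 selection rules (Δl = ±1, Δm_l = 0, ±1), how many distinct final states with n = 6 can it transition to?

E1 requires Δl = ±1, so l_f ∈ {-1, 1}; with 0 ≤ l_f ≤ n_f−1 = 5, the allowed l_f values are {1}.
For l_f = 1: m_f ∈ {m_i−1, m_i, m_i+1} ∩ [−1, 1] = {-1, 0, 1} → 3 states.
Total: 3.

3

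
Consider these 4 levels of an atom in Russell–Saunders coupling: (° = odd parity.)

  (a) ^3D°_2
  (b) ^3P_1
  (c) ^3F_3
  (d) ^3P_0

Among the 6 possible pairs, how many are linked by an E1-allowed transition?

2

(a)–(b): allowed.
(a)–(c): allowed.
(a)–(d): forbidden (ΔJ).
(b)–(c): forbidden (parity, ΔL, ΔJ).
(b)–(d): forbidden (parity).
(c)–(d): forbidden (parity, ΔL, ΔJ).
Allowed pairs: 2 of 6.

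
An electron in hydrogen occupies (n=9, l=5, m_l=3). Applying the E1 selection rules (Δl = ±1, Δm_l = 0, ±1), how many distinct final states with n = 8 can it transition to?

E1 requires Δl = ±1, so l_f ∈ {4, 6}; with 0 ≤ l_f ≤ n_f−1 = 7, the allowed l_f values are {4, 6}.
For l_f = 4: m_f ∈ {m_i−1, m_i, m_i+1} ∩ [−4, 4] = {2, 3, 4} → 3 states.
For l_f = 6: m_f ∈ {m_i−1, m_i, m_i+1} ∩ [−6, 6] = {2, 3, 4} → 3 states.
Total: 6.

6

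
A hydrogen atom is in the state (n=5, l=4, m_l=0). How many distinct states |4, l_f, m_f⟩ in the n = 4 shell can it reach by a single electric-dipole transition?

3

E1 requires Δl = ±1, so l_f ∈ {3, 5}; with 0 ≤ l_f ≤ n_f−1 = 3, the allowed l_f values are {3}.
For l_f = 3: m_f ∈ {m_i−1, m_i, m_i+1} ∩ [−3, 3] = {-1, 0, 1} → 3 states.
Total: 3.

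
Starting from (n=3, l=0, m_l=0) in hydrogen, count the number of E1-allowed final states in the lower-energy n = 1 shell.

E1 requires l_f ∈ {-1, 1}, but neither lies in [0, 0], so no final state is reachable.
Total: 0.

0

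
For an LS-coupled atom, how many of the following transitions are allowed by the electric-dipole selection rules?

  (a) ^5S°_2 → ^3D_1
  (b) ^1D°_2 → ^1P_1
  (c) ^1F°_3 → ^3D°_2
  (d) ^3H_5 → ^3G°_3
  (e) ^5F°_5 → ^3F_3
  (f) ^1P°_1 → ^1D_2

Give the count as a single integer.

(a) forbidden (ΔS, ΔL fail)
(b) allowed
(c) forbidden (parity, ΔS fail)
(d) forbidden (ΔJ fails)
(e) forbidden (ΔS, ΔJ fail)
(f) allowed
Total allowed: 2 of 6.

2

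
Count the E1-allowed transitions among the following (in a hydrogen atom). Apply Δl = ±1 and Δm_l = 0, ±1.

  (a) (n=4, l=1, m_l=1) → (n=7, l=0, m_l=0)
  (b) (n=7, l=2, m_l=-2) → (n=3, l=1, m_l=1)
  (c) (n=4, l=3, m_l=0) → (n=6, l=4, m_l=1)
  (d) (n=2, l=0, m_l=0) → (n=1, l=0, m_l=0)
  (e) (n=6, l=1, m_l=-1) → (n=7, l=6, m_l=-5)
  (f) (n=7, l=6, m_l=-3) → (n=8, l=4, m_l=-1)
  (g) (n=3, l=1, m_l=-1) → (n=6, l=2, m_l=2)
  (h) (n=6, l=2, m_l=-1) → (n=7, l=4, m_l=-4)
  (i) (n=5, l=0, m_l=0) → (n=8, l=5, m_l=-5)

2

(a) allowed
(b) forbidden — Δm_l = +3 (E1 requires Δm_l = 0, ±1)
(c) allowed
(d) forbidden — Δl = +0 (E1 requires Δl = ±1)
(e) forbidden — Δl = +5 (E1 requires Δl = ±1); Δm_l = -4 (E1 requires Δm_l = 0, ±1)
(f) forbidden — Δl = -2 (E1 requires Δl = ±1); Δm_l = +2 (E1 requires Δm_l = 0, ±1)
(g) forbidden — Δm_l = +3 (E1 requires Δm_l = 0, ±1)
(h) forbidden — Δl = +2 (E1 requires Δl = ±1); Δm_l = -3 (E1 requires Δm_l = 0, ±1)
(i) forbidden — Δl = +5 (E1 requires Δl = ±1); Δm_l = -5 (E1 requires Δm_l = 0, ±1)
Total allowed: 2 of 9.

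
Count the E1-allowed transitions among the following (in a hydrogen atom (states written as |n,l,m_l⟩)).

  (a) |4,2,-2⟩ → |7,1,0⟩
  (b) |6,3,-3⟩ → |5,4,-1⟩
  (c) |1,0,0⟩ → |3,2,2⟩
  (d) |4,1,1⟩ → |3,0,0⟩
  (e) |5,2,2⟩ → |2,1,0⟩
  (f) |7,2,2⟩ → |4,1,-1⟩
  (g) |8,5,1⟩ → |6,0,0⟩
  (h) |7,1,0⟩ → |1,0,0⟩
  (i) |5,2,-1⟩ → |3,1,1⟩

2

(a) forbidden — Δm_l = +2 (E1 requires Δm_l = 0, ±1)
(b) forbidden — Δm_l = +2 (E1 requires Δm_l = 0, ±1)
(c) forbidden — Δl = +2 (E1 requires Δl = ±1); Δm_l = +2 (E1 requires Δm_l = 0, ±1)
(d) allowed
(e) forbidden — Δm_l = -2 (E1 requires Δm_l = 0, ±1)
(f) forbidden — Δm_l = -3 (E1 requires Δm_l = 0, ±1)
(g) forbidden — Δl = -5 (E1 requires Δl = ±1)
(h) allowed
(i) forbidden — Δm_l = +2 (E1 requires Δm_l = 0, ±1)
Total allowed: 2 of 9.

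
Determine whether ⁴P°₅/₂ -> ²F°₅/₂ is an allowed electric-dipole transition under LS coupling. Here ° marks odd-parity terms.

Reading off the term symbols: S 3/2→1/2, L 1→3, J 5/2→5/2, parity odd→odd.
Parity must change: odd → odd — fails.
ΔS = 0: S: 3/2 → 1/2 — fails.
ΔL = 0, ±1 (not L=0↔0): L: 1 → 3, ΔL = +2 — fails.
ΔJ = 0, ±1 (not J=0↔0): J: 5/2 → 5/2, ΔJ = +0 — ok.
Rule(s) violated: parity, ΔS, ΔL.

forbidden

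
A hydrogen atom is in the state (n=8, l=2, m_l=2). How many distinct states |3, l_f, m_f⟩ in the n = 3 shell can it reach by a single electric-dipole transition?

1

E1 requires Δl = ±1, so l_f ∈ {1, 3}; with 0 ≤ l_f ≤ n_f−1 = 2, the allowed l_f values are {1}.
For l_f = 1: m_f ∈ {m_i−1, m_i, m_i+1} ∩ [−1, 1] = {1} → 1 state.
Total: 1.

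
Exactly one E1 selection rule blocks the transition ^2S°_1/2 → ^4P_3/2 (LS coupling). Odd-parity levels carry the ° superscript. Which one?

the ΔS = 0 rule

Parity must change: odd → even — ✓.
ΔS = 0: S: 1/2 → 3/2 — ✗.
ΔL = 0, ±1 (not L=0↔0): L: 0 → 1, ΔL = +1 — ✓.
ΔJ = 0, ±1 (not J=0↔0): J: 1/2 → 3/2, ΔJ = +1 — ✓.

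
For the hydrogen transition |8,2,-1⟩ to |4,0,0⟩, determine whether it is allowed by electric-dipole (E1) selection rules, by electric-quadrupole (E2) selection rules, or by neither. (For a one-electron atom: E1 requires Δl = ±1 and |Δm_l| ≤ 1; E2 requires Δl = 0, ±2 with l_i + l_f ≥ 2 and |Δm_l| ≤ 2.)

E2

Δl = 0 − 2 = -2; l_i + l_f = 2.
Δm_l = +1.
E1 (Δl = ±1, |Δm_l| ≤ 1): not satisfied.
E2 (Δl = 0,±2, l_i+l_f ≥ 2, |Δm_l| ≤ 2): satisfied.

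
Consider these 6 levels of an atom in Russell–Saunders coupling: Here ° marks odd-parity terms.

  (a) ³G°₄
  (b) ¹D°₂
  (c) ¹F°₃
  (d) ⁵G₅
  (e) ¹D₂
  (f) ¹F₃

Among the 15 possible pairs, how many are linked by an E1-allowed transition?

(a)–(b): forbidden (parity, ΔS, ΔL, ΔJ).
(a)–(c): forbidden (parity, ΔS).
(a)–(d): forbidden (ΔS).
(a)–(e): forbidden (ΔS, ΔL, ΔJ).
(a)–(f): forbidden (ΔS).
(b)–(c): forbidden (parity).
(b)–(d): forbidden (ΔS, ΔL, ΔJ).
(b)–(e): allowed.
(b)–(f): allowed.
(c)–(d): forbidden (ΔS, ΔJ).
(c)–(e): allowed.
(c)–(f): allowed.
(d)–(e): forbidden (parity, ΔS, ΔL, ΔJ).
(d)–(f): forbidden (parity, ΔS, ΔJ).
(e)–(f): forbidden (parity).
Allowed pairs: 4 of 15.

4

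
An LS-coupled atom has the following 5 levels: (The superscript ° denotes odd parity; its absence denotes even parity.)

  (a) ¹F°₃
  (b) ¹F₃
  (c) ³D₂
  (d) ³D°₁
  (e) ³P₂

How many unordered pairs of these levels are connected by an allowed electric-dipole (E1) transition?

3

(a)–(b): allowed.
(a)–(c): forbidden (ΔS).
(a)–(d): forbidden (parity, ΔS, ΔJ).
(a)–(e): forbidden (ΔS, ΔL).
(b)–(c): forbidden (parity, ΔS).
(b)–(d): forbidden (ΔS, ΔJ).
(b)–(e): forbidden (parity, ΔS, ΔL).
(c)–(d): allowed.
(c)–(e): forbidden (parity).
(d)–(e): allowed.
Allowed pairs: 3 of 10.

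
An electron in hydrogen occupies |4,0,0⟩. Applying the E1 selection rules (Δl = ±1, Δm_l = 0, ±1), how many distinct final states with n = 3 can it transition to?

E1 requires Δl = ±1, so l_f ∈ {-1, 1}; with 0 ≤ l_f ≤ n_f−1 = 2, the allowed l_f values are {1}.
For l_f = 1: m_f ∈ {m_i−1, m_i, m_i+1} ∩ [−1, 1] = {-1, 0, 1} → 3 states.
Total: 3.

3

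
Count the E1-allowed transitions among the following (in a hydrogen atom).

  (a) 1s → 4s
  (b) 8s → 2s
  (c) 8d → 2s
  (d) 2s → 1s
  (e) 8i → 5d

(a) forbidden — Δl = +0 (E1 requires Δl = ±1)
(b) forbidden — Δl = +0 (E1 requires Δl = ±1)
(c) forbidden — Δl = -2 (E1 requires Δl = ±1)
(d) forbidden — Δl = +0 (E1 requires Δl = ±1)
(e) forbidden — Δl = -4 (E1 requires Δl = ±1)
Total allowed: 0 of 5.

0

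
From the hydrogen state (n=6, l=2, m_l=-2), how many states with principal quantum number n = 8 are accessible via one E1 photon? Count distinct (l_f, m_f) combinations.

E1 requires Δl = ±1, so l_f ∈ {1, 3}; with 0 ≤ l_f ≤ n_f−1 = 7, the allowed l_f values are {1, 3}.
For l_f = 1: m_f ∈ {m_i−1, m_i, m_i+1} ∩ [−1, 1] = {-1} → 1 state.
For l_f = 3: m_f ∈ {m_i−1, m_i, m_i+1} ∩ [−3, 3] = {-3, -2, -1} → 3 states.
Total: 4.

4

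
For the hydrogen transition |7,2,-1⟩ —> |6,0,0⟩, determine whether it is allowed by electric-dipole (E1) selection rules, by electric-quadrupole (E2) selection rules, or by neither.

Δl = 0 − 2 = -2; l_i + l_f = 2.
Δm_l = +1.
E1 (Δl = ±1, |Δm_l| ≤ 1): not satisfied.
E2 (Δl = 0,±2, l_i+l_f ≥ 2, |Δm_l| ≤ 2): satisfied.

E2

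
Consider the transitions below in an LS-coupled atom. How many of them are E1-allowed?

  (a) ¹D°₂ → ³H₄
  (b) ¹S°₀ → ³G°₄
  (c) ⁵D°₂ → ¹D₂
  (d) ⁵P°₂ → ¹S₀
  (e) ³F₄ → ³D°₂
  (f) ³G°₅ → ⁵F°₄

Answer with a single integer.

(a) forbidden (ΔS, ΔL, ΔJ fail)
(b) forbidden (parity, ΔS, ΔL, ΔJ fail)
(c) forbidden (ΔS fails)
(d) forbidden (ΔS, ΔJ fail)
(e) forbidden (ΔJ fails)
(f) forbidden (parity, ΔS fail)
Total allowed: 0 of 6.

0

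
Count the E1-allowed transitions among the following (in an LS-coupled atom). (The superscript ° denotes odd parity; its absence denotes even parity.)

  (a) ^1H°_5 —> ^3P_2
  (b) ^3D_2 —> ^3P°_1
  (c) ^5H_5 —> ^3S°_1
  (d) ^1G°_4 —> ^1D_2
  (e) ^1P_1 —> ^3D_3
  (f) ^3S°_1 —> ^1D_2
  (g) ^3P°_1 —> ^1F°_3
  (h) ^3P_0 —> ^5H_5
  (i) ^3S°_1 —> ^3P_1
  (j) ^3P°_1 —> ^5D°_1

2

(a) forbidden (ΔS, ΔL, ΔJ fail)
(b) allowed
(c) forbidden (ΔS, ΔL, ΔJ fail)
(d) forbidden (ΔL, ΔJ fail)
(e) forbidden (parity, ΔS, ΔJ fail)
(f) forbidden (ΔS, ΔL fail)
(g) forbidden (parity, ΔS, ΔL, ΔJ fail)
(h) forbidden (parity, ΔS, ΔL, ΔJ fail)
(i) allowed
(j) forbidden (parity, ΔS fail)
Total allowed: 2 of 10.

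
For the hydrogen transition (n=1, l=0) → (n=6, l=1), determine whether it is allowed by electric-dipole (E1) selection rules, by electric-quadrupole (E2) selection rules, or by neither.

Δl = 1 − 0 = +1; l_i + l_f = 1.
E1 (Δl = ±1): satisfied.
E2 (Δl = 0,±2, l_i+l_f ≥ 2): not satisfied.

E1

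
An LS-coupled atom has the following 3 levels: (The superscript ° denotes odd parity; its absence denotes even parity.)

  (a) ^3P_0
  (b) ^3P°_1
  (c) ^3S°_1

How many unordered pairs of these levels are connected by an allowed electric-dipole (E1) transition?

(a)–(b): allowed.
(a)–(c): allowed.
(b)–(c): forbidden (parity).
Allowed pairs: 2 of 3.

2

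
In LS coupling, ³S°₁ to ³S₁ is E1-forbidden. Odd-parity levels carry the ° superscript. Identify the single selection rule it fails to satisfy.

the L=0 ↔ L=0 exclusion

Reading off the term symbols: S 1→1, L 0→0, J 1→1, parity odd→even.
Parity must change: odd → even — passes.
ΔS = 0: S: 1 → 1 — passes.
ΔL = 0, ±1 (not L=0↔0): L: 0 → 0, ΔL = +0 — fails.
ΔJ = 0, ±1 (not J=0↔0): J: 1 → 1, ΔJ = +0 — passes.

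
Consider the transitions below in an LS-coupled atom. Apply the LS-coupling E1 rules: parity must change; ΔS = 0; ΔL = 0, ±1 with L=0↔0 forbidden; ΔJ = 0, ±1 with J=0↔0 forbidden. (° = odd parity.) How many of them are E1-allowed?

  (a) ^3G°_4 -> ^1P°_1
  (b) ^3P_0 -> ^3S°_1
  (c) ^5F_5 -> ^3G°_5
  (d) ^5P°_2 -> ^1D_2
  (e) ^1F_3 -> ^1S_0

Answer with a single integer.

1

(a) forbidden (parity, ΔS, ΔL, ΔJ fail)
(b) allowed
(c) forbidden (ΔS fails)
(d) forbidden (ΔS fails)
(e) forbidden (parity, ΔL, ΔJ fail)
Total allowed: 1 of 5.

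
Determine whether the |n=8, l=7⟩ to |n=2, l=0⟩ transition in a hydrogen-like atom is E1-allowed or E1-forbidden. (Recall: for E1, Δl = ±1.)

forbidden

Initial l = 7, final l = 0, so Δl = -7. E1 requires Δl = ±1: fails.
The transition is electric-dipole forbidden.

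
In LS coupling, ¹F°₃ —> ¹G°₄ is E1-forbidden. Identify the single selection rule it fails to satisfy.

parity

Reading off the term symbols: S 0→0, L 3→4, J 3→4, parity odd→odd.
ΔS = 0: S: 0 → 0 — ok.
ΔJ = 0, ±1 (not J=0↔0): J: 3 → 4, ΔJ = +1 — ok.
ΔL = 0, ±1 (not L=0↔0): L: 3 → 4, ΔL = +1 — ok.
Parity must change: odd → odd — fails.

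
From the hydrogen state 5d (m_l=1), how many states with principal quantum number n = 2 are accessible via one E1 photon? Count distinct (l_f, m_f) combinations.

2

E1 requires Δl = ±1, so l_f ∈ {1, 3}; with 0 ≤ l_f ≤ n_f−1 = 1, the allowed l_f values are {1}.
For l_f = 1: m_f ∈ {m_i−1, m_i, m_i+1} ∩ [−1, 1] = {0, 1} → 2 states.
Total: 2.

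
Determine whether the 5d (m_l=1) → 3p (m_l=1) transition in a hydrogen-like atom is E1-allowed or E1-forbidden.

allowed

l: 2 → 1 (Δl = -1). Δl = ±1 ok.
Δm_l = 1 − (1) = +0. E1 requires Δm_l = 0, ±1: ok.
All E1 selection rules are satisfied.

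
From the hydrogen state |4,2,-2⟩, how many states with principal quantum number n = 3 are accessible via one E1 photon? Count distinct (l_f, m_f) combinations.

1

E1 requires Δl = ±1, so l_f ∈ {1, 3}; with 0 ≤ l_f ≤ n_f−1 = 2, the allowed l_f values are {1}.
For l_f = 1: m_f ∈ {m_i−1, m_i, m_i+1} ∩ [−1, 1] = {-1} → 1 state.
Total: 1.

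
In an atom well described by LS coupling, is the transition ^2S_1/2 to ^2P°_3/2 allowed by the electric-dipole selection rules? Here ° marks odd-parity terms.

allowed

Reading off the term symbols: S 1/2→1/2, L 0→1, J 1/2→3/2, parity even→odd.
Parity must change: even → odd — passes.
ΔS = 0: S: 1/2 → 1/2 — passes.
ΔL = 0, ±1 (not L=0↔0): L: 0 → 1, ΔL = +1 — passes.
ΔJ = 0, ±1 (not J=0↔0): J: 1/2 → 3/2, ΔJ = +1 — passes.
All four E1 rules are satisfied.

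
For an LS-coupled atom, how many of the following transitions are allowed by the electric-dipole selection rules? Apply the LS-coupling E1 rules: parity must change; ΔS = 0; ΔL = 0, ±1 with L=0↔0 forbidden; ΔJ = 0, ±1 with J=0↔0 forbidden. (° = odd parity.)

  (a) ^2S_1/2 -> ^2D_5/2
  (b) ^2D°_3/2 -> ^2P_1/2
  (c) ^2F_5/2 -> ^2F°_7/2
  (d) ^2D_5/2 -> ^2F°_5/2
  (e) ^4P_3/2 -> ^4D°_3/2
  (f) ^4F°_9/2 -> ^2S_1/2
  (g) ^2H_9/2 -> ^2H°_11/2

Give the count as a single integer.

5

(a) forbidden (parity, ΔL, ΔJ fail)
(b) allowed
(c) allowed
(d) allowed
(e) allowed
(f) forbidden (ΔS, ΔL, ΔJ fail)
(g) allowed
Total allowed: 5 of 7.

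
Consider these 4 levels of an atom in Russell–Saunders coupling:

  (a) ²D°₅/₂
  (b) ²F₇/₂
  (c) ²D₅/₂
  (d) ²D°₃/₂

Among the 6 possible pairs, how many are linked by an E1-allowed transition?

3

(a)–(b): allowed.
(a)–(c): allowed.
(a)–(d): forbidden (parity).
(b)–(c): forbidden (parity).
(b)–(d): forbidden (ΔJ).
(c)–(d): allowed.
Allowed pairs: 3 of 6.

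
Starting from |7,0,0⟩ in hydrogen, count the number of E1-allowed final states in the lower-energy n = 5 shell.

E1 requires Δl = ±1, so l_f ∈ {-1, 1}; with 0 ≤ l_f ≤ n_f−1 = 4, the allowed l_f values are {1}.
For l_f = 1: m_f ∈ {m_i−1, m_i, m_i+1} ∩ [−1, 1] = {-1, 0, 1} → 3 states.
Total: 3.

3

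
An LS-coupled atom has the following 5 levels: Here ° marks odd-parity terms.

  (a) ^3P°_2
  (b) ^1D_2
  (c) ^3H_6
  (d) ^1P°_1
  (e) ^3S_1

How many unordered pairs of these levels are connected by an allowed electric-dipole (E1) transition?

2

(a)–(b): forbidden (ΔS).
(a)–(c): forbidden (ΔL, ΔJ).
(a)–(d): forbidden (parity, ΔS).
(a)–(e): allowed.
(b)–(c): forbidden (parity, ΔS, ΔL, ΔJ).
(b)–(d): allowed.
(b)–(e): forbidden (parity, ΔS, ΔL).
(c)–(d): forbidden (ΔS, ΔL, ΔJ).
(c)–(e): forbidden (parity, ΔL, ΔJ).
(d)–(e): forbidden (ΔS).
Allowed pairs: 2 of 10.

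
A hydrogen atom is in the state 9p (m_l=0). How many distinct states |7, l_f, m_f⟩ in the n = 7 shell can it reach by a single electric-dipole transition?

4

E1 requires Δl = ±1, so l_f ∈ {0, 2}; with 0 ≤ l_f ≤ n_f−1 = 6, the allowed l_f values are {0, 2}.
For l_f = 0: m_f ∈ {m_i−1, m_i, m_i+1} ∩ [−0, 0] = {0} → 1 state.
For l_f = 2: m_f ∈ {m_i−1, m_i, m_i+1} ∩ [−2, 2] = {-1, 0, 1} → 3 states.
Total: 4.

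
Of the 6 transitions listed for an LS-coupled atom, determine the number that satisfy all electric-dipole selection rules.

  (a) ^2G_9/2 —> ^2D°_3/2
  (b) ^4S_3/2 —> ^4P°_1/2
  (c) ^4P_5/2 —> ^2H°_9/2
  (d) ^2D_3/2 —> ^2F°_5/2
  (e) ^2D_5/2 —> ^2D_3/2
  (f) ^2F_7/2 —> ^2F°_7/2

3

(a) forbidden (ΔL, ΔJ fail)
(b) allowed
(c) forbidden (ΔS, ΔL, ΔJ fail)
(d) allowed
(e) forbidden (parity fails)
(f) allowed
Total allowed: 3 of 6.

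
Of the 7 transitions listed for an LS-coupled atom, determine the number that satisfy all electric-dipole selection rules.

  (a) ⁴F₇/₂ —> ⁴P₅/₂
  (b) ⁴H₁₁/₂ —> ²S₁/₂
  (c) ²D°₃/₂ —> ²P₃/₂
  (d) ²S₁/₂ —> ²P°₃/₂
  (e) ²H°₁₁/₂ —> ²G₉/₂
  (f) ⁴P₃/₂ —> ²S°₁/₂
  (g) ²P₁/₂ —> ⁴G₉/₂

(a) forbidden (parity, ΔL fail)
(b) forbidden (parity, ΔS, ΔL, ΔJ fail)
(c) allowed
(d) allowed
(e) allowed
(f) forbidden (ΔS fails)
(g) forbidden (parity, ΔS, ΔL, ΔJ fail)
Total allowed: 3 of 7.

3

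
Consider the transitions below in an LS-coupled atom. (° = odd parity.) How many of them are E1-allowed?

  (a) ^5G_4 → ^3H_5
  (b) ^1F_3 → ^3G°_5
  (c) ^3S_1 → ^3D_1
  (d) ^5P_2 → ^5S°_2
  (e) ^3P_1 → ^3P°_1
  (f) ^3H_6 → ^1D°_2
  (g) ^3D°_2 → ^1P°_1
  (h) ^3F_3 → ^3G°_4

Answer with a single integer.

(a) forbidden (parity, ΔS fail)
(b) forbidden (ΔS, ΔJ fail)
(c) forbidden (parity, ΔL fail)
(d) allowed
(e) allowed
(f) forbidden (ΔS, ΔL, ΔJ fail)
(g) forbidden (parity, ΔS fail)
(h) allowed
Total allowed: 3 of 8.

3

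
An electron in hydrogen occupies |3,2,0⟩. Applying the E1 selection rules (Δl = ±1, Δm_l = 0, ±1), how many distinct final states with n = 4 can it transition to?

6

E1 requires Δl = ±1, so l_f ∈ {1, 3}; with 0 ≤ l_f ≤ n_f−1 = 3, the allowed l_f values are {1, 3}.
For l_f = 1: m_f ∈ {m_i−1, m_i, m_i+1} ∩ [−1, 1] = {-1, 0, 1} → 3 states.
For l_f = 3: m_f ∈ {m_i−1, m_i, m_i+1} ∩ [−3, 3] = {-1, 0, 1} → 3 states.
Total: 6.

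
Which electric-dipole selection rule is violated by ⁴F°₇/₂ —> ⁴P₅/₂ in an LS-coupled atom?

Initial level: S=3/2, L=3, J=7/2, parity odd. Final level: S=3/2, L=1, J=5/2, parity even.
Parity must change: odd → even — satisfied.
ΔS = 0: S: 3/2 → 3/2 — satisfied.
ΔL = 0, ±1 (not L=0↔0): L: 3 → 1, ΔL = -2 — violated.
ΔJ = 0, ±1 (not J=0↔0): J: 7/2 → 5/2, ΔJ = -1 — satisfied.

the ΔL = 0, ±1 rule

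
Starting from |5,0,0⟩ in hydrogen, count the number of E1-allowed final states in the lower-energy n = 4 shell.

E1 requires Δl = ±1, so l_f ∈ {-1, 1}; with 0 ≤ l_f ≤ n_f−1 = 3, the allowed l_f values are {1}.
For l_f = 1: m_f ∈ {m_i−1, m_i, m_i+1} ∩ [−1, 1] = {-1, 0, 1} → 3 states.
Total: 3.

3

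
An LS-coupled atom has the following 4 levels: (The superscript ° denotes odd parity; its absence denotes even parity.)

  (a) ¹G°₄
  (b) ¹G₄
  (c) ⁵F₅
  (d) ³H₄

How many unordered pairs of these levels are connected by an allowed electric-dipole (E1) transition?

1

(a)–(b): allowed.
(a)–(c): forbidden (ΔS).
(a)–(d): forbidden (ΔS).
(b)–(c): forbidden (parity, ΔS).
(b)–(d): forbidden (parity, ΔS).
(c)–(d): forbidden (parity, ΔS, ΔL).
Allowed pairs: 1 of 6.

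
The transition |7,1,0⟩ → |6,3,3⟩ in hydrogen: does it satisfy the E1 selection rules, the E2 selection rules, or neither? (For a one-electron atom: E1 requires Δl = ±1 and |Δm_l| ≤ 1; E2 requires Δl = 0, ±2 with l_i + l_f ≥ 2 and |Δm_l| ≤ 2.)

neither

Δl = 3 − 1 = +2; l_i + l_f = 4.
Δm_l = +3.
E1 (Δl = ±1, |Δm_l| ≤ 1): not satisfied.
E2 (Δl = 0,±2, l_i+l_f ≥ 2, |Δm_l| ≤ 2): not satisfied.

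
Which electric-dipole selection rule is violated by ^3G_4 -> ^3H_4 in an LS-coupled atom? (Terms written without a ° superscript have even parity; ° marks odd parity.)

parity

Initial level: S=1, L=4, J=4, parity even. Final level: S=1, L=5, J=4, parity even.
ΔJ = 0, ±1 (not J=0↔0): J: 4 → 4, ΔJ = +0 — ✓.
Parity must change: even → even — ✗.
ΔL = 0, ±1 (not L=0↔0): L: 4 → 5, ΔL = +1 — ✓.
ΔS = 0: S: 1 → 1 — ✓.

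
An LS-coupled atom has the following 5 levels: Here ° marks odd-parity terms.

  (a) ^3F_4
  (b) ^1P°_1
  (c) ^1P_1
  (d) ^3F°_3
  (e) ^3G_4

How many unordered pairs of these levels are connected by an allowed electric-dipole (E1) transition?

(a)–(b): forbidden (ΔS, ΔL, ΔJ).
(a)–(c): forbidden (parity, ΔS, ΔL, ΔJ).
(a)–(d): allowed.
(a)–(e): forbidden (parity).
(b)–(c): allowed.
(b)–(d): forbidden (parity, ΔS, ΔL, ΔJ).
(b)–(e): forbidden (ΔS, ΔL, ΔJ).
(c)–(d): forbidden (ΔS, ΔL, ΔJ).
(c)–(e): forbidden (parity, ΔS, ΔL, ΔJ).
(d)–(e): allowed.
Allowed pairs: 3 of 10.

3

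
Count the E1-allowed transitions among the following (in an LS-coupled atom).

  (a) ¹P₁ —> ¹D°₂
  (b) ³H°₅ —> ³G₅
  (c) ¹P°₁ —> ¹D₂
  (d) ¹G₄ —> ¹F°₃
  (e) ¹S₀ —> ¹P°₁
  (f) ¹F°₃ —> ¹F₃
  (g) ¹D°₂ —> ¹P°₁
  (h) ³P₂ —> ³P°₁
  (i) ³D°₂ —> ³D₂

(a) allowed
(b) allowed
(c) allowed
(d) allowed
(e) allowed
(f) allowed
(g) forbidden (parity fails)
(h) allowed
(i) allowed
Total allowed: 8 of 9.

8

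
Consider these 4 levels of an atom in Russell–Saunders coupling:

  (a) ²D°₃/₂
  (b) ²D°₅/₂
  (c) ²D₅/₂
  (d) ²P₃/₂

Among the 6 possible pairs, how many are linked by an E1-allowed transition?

(a)–(b): forbidden (parity).
(a)–(c): allowed.
(a)–(d): allowed.
(b)–(c): allowed.
(b)–(d): allowed.
(c)–(d): forbidden (parity).
Allowed pairs: 4 of 6.

4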